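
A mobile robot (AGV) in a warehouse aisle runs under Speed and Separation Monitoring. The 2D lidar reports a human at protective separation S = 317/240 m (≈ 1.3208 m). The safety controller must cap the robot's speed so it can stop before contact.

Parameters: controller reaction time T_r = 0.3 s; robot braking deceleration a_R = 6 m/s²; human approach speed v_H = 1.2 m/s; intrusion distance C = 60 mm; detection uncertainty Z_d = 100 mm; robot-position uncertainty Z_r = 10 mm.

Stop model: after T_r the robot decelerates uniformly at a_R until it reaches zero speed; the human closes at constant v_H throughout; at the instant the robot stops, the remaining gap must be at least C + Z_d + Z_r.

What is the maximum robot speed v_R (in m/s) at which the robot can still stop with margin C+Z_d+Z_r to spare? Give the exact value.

quadratic (1/12)·v² + (1/2)·v + (-949/1200) = 0
  disc = (1/2)² − 4·(1/12)·(-949/1200) = 1849/3600 ; √disc = 43/60
  v_R = (−(1/2) + 43/60) / (2·(1/12)) = 13/10 m/s
check:
braking lasts T_s = (13/10)/6 = 0.2167 s
reaction-phase robot travel = 1.3000·0.3000 = 0.3900 m
robot under decel: 1.3000²/(2·6.0000) = 0.1408 m
person approaches 1.2000·(0.3000+0.2167) = 0.6200 m
residual clearance needed = 0.0600+0.1000+0.0100 = 0.1700 m
sum ≈ 0.3900+0.1408+0.6200+0.1700 ≈ 1.3208 m = S ✓

v_R_max = 13/10 m/s = 1.3000 m/s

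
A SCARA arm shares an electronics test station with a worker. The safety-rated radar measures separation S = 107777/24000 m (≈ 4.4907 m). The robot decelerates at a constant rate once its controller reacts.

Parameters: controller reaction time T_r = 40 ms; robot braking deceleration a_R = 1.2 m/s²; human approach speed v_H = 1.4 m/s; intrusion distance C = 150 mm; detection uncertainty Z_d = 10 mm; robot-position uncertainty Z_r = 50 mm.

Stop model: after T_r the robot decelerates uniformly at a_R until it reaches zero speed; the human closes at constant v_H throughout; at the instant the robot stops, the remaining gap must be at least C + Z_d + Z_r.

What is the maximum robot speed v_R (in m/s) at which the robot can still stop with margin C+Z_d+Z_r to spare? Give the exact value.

v_R_max = 41/20 m/s = 2.0500 m/s

at the boundary: (5/12)·v² + (181/150)·v + (-101393/24000) = 0
  disc = (181/150)² − 4·(5/12)·(-101393/24000) = 339889/40000 ; √disc = 583/200
  v_R = (−(181/150) + 583/200) / (2·(5/12)) = 41/20 m/s
check:
T_s = v_R/a_R = (41/20)/(6/5) = 1.7083 s
reaction-phase robot travel = 2.0500·0.0400 = 0.0820 m
braking distance = 2.0500²/(2·1.2000) = 1.7510 m
human over T_r+T_s: 1.4000·(0.0400+1.7083) = 2.4477 m
residual clearance needed = 0.1500+0.0100+0.0500 = 0.2100 m
sum ≈ 0.0820+1.7510+2.4477+0.2100 ≈ 4.4907 m = S ✓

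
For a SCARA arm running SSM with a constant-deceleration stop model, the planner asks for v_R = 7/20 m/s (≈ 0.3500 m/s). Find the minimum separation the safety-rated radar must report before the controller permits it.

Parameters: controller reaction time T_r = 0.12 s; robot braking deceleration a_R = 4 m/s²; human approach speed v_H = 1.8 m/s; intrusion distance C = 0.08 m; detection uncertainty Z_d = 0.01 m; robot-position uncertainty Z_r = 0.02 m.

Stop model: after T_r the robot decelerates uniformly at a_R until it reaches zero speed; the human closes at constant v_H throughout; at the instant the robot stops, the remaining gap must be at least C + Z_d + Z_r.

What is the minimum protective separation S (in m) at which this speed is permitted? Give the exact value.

T_s = v_R/a_R = (7/20)/4 = 0.0875 s
reaction-phase robot travel = 0.3500·0.1200 = 0.0420 m
robot under decel: 0.3500²/(2·4.0000) = 0.0153 m
human over T_r+T_s: 1.8000·(0.1200+0.0875) = 0.3735 m
margins: 0.0800+0.0100+0.0200 = 0.1100 m
S_min ≈ 0.0420+0.0153+0.3735+0.1100  ⇒  S_min = 8653/16000 m

S_min = 8653/16000 m = 0.5408 m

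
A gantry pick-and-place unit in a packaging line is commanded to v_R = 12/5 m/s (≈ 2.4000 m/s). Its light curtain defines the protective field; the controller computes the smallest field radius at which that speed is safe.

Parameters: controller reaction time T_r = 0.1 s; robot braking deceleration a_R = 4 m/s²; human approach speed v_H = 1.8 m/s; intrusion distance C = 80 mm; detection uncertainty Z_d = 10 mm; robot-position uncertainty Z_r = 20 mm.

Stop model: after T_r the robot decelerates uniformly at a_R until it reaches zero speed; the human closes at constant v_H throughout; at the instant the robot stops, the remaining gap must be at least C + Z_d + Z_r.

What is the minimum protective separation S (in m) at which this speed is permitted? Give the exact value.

braking lasts T_s = (12/5)/4 = 0.6000 s
reaction-phase robot travel = 2.4000·0.1000 = 0.2400 m
robot covers 2.4000·0.6000 − ½·4.0000·0.6000² = 0.7200 m while stopping
human closes 1.8000·0.7000 = 1.2600 m
margins: 0.0800+0.0100+0.0200 = 0.1100 m
S_min ≈ 0.2400+0.7200+1.2600+0.1100  ⇒  S_min = 233/100 m

S_min = 233/100 m = 2.3300 m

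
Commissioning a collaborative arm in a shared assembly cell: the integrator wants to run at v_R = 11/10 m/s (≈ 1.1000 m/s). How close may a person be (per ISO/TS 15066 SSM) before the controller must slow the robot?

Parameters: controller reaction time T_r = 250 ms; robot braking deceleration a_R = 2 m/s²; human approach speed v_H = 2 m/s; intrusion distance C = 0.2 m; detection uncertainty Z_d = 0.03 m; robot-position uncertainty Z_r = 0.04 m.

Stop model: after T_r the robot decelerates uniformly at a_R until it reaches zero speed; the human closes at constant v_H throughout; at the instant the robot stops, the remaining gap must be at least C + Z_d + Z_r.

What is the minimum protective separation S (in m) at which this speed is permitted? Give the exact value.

S_min = 979/400 m = 2.4475 m

braking lasts T_s = (11/10)/2 = 0.5500 s
robot covers v_R·T_r = 1.1000·0.2500 = 0.2750 m before braking
robot under decel: 1.1000²/(2·2.0000) = 0.3025 m
human over T_r+T_s: 2.0000·(0.2500+0.5500) = 1.6000 m
margins: 0.2000+0.0300+0.0400 = 0.2700 m
S_min ≈ 0.2750+0.3025+1.6000+0.2700  ⇒  S_min = 979/400 m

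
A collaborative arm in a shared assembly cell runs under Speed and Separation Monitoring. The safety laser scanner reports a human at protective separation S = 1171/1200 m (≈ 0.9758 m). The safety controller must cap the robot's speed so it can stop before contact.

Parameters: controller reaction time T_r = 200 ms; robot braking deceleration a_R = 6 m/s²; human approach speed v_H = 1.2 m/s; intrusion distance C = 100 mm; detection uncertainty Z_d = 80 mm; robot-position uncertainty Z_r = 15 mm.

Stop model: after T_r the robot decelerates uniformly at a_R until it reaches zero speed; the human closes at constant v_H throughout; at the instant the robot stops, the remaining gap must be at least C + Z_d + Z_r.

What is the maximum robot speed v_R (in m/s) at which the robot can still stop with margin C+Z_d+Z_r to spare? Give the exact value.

at the boundary: (1/12)·v² + (2/5)·v + (-649/1200) = 0
  disc = (2/5)² − 4·(1/12)·(-649/1200) = 49/144 ; √disc = 7/12
  v_R = (−(2/5) + 7/12) / (2·(1/12)) = 11/10 m/s
check:
T_s = v_R/a_R = (11/10)/6 = 0.1833 s
reaction-phase robot travel = 1.1000·0.2000 = 0.2200 m
braking distance = 1.1000²/(2·6.0000) = 0.1008 m
human over T_r+T_s: 1.2000·(0.2000+0.1833) = 0.4600 m
margins: 0.1000+0.0800+0.0150 = 0.1950 m
sum ≈ 0.2200+0.1008+0.4600+0.1950 ≈ 0.9758 m = S ✓

v_R_max = 11/10 m/s = 1.1000 m/s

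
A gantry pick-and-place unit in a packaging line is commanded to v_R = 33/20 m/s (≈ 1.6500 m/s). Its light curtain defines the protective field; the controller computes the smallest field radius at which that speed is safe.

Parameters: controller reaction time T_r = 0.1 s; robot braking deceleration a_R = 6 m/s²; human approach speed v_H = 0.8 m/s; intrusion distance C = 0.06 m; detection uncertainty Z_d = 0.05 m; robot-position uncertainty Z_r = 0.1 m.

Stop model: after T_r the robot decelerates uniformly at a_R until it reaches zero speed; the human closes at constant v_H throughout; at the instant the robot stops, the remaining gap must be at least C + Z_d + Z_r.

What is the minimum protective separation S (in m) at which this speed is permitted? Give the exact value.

S_min = 1443/1600 m = 0.9019 m

braking lasts T_s = (33/20)/6 = 0.2750 s
robot in T_r: 1.6500·0.1000 = 0.1650 m
robot covers 1.6500·0.2750 − ½·6.0000·0.2750² = 0.2269 m while stopping
human over T_r+T_s: 0.8000·(0.1000+0.2750) = 0.3000 m
margins: 0.0600+0.0500+0.1000 = 0.2100 m
S_min ≈ 0.1650+0.2269+0.3000+0.2100  ⇒  S_min = 1443/1600 m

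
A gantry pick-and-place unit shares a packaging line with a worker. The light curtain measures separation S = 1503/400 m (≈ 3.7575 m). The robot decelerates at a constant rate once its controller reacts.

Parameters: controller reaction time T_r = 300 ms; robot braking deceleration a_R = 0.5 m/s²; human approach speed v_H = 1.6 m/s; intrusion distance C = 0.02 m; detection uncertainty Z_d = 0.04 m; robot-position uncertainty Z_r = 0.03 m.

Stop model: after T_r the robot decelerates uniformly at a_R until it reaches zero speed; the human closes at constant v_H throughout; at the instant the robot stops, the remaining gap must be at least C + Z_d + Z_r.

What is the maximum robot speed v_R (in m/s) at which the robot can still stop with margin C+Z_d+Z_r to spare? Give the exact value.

collect terms ⇒ (1)·v_R² + (7/2)·v_R + (-51/16) = 0
  disc = (7/2)² − 4·(1)·(-51/16) = 25 ; √disc = 5
  v_R = (−(7/2) + 5) / (2·(1)) = 3/4 m/s
check:
T_s = v_R/a_R = (3/4)/(1/2) = 1.5000 s
robot in T_r: 0.7500·0.3000 = 0.2250 m
braking distance = 0.7500²/(2·0.5000) = 0.5625 m
human closes 1.6000·1.8000 = 2.8800 m
residual clearance needed = 0.0200+0.0400+0.0300 = 0.0900 m
sum ≈ 0.2250+0.5625+2.8800+0.0900 ≈ 3.7575 m = S ✓

v_R_max = 3/4 m/s = 0.7500 m/s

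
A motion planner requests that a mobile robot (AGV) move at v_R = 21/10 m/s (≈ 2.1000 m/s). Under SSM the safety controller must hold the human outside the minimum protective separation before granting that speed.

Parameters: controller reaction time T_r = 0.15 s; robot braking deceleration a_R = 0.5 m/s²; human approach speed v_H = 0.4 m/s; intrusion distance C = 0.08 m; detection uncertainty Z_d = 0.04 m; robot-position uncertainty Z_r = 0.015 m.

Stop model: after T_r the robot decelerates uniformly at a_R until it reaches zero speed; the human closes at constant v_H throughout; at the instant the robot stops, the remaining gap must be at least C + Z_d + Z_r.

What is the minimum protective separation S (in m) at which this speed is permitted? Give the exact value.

T_s = v_R/a_R = (21/10)/(1/2) = 4.2000 s
robot in T_r: 2.1000·0.1500 = 0.3150 m
robot under decel: 2.1000²/(2·0.5000) = 4.4100 m
human over T_r+T_s: 0.4000·(0.1500+4.2000) = 1.7400 m
margins: 0.0800+0.0400+0.0150 = 0.1350 m
S_min ≈ 0.3150+4.4100+1.7400+0.1350  ⇒  S_min = 33/5 m

S_min = 33/5 m = 6.6000 m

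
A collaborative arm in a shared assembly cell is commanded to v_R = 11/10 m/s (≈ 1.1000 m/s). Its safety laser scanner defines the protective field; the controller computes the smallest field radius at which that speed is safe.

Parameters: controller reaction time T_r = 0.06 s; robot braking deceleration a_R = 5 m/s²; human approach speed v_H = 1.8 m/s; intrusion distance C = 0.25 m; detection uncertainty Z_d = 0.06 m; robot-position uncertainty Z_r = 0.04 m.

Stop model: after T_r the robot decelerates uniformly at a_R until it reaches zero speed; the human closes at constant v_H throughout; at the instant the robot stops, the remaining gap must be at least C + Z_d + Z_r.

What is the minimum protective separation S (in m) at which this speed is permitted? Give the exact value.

S_min = 1041/1000 m = 1.0410 m

T_s = v_R/a_R = (11/10)/5 = 0.2200 s
robot in T_r: 1.1000·0.0600 = 0.0660 m
robot under decel: 1.1000²/(2·5.0000) = 0.1210 m
human over T_r+T_s: 1.8000·(0.0600+0.2200) = 0.5040 m
residual clearance needed = 0.2500+0.0600+0.0400 = 0.3500 m
S_min ≈ 0.0660+0.1210+0.5040+0.3500  ⇒  S_min = 1041/1000 m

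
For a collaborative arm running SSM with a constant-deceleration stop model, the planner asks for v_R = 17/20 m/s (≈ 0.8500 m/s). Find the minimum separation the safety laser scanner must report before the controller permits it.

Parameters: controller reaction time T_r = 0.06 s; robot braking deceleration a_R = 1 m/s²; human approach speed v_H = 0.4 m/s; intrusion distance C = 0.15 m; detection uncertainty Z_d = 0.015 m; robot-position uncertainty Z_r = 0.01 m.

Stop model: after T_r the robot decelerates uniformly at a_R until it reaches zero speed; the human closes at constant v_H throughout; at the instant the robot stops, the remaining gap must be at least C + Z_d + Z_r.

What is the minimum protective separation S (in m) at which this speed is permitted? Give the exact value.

S_min = 761/800 m = 0.9513 m

T_s = v_R/a_R = (17/20)/1 = 0.8500 s
robot in T_r: 0.8500·0.0600 = 0.0510 m
robot covers 0.8500·0.8500 − ½·1.0000·0.8500² = 0.3613 m while stopping
human over T_r+T_s: 0.4000·(0.0600+0.8500) = 0.3640 m
residual clearance needed = 0.1500+0.0150+0.0100 = 0.1750 m
S_min ≈ 0.0510+0.3613+0.3640+0.1750  ⇒  S_min = 761/800 m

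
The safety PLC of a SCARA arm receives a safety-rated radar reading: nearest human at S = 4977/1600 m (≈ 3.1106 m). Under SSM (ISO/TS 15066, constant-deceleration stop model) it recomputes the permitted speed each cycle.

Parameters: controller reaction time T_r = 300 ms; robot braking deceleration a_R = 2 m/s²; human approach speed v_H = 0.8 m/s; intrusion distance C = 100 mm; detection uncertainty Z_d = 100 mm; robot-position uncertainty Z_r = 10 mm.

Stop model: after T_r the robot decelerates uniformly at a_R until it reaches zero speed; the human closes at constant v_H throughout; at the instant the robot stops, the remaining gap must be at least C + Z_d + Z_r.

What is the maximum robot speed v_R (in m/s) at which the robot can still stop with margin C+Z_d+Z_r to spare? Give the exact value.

v_R_max = 43/20 m/s = 2.1500 m/s

at the boundary: (1/4)·v² + (7/10)·v + (-4257/1600) = 0
  disc = (7/10)² − 4·(1/4)·(-4257/1600) = 5041/1600 ; √disc = 71/40
  v_R = (−(7/10) + 71/40) / (2·(1/4)) = 43/20 m/s
check:
braking lasts T_s = (43/20)/2 = 1.0750 s
reaction-phase robot travel = 2.1500·0.3000 = 0.6450 m
braking distance = 2.1500²/(2·2.0000) = 1.1556 m
person approaches 0.8000·(0.3000+1.0750) = 1.1000 m
residual clearance needed = 0.1000+0.1000+0.0100 = 0.2100 m
sum ≈ 0.6450+1.1556+1.1000+0.2100 ≈ 3.1106 m = S ✓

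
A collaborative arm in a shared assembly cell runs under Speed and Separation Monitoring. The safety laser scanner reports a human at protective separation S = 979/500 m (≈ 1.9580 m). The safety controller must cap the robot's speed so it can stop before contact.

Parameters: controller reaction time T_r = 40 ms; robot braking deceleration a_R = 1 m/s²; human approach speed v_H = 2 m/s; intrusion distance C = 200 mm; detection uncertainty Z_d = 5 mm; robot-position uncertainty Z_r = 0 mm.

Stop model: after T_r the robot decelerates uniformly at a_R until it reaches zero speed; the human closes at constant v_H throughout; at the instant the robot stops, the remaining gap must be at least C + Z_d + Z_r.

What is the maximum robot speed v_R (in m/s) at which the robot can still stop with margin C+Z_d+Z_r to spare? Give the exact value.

v_R_max = 7/10 m/s = 0.7000 m/s

collect terms ⇒ (1/2)·v_R² + (51/25)·v_R + (-1673/1000) = 0
  disc = (51/25)² − 4·(1/2)·(-1673/1000) = 18769/2500 ; √disc = 137/50
  v_R = (−(51/25) + 137/50) / (2·(1/2)) = 7/10 m/s
check:
T_s = v_R/a_R = (7/10)/1 = 0.7000 s
robot covers v_R·T_r = 0.7000·0.0400 = 0.0280 m before braking
braking distance = 0.7000²/(2·1.0000) = 0.2450 m
person approaches 2.0000·(0.0400+0.7000) = 1.4800 m
residual clearance needed = 0.2000+0.0050+0.0000 = 0.2050 m
sum ≈ 0.0280+0.2450+1.4800+0.2050 ≈ 1.9580 m = S ✓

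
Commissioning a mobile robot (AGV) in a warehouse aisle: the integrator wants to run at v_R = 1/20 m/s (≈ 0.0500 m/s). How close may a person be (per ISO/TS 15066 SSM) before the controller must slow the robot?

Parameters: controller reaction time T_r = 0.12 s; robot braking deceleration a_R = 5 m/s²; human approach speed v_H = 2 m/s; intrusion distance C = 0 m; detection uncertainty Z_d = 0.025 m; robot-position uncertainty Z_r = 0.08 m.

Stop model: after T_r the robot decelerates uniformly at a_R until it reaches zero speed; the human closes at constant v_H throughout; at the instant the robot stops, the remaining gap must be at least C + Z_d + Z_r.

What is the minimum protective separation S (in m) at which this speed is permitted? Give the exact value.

S_min = 297/800 m = 0.3713 m

braking lasts T_s = (1/20)/5 = 0.0100 s
robot in T_r: 0.0500·0.1200 = 0.0060 m
robot under decel: 0.0500²/(2·5.0000) = 0.0003 m
human over T_r+T_s: 2.0000·(0.1200+0.0100) = 0.2600 m
C+Z_d+Z_r = 0.0000+0.0250+0.0800 = 0.1050 m
S_min ≈ 0.0060+0.0003+0.2600+0.1050  ⇒  S_min = 297/800 m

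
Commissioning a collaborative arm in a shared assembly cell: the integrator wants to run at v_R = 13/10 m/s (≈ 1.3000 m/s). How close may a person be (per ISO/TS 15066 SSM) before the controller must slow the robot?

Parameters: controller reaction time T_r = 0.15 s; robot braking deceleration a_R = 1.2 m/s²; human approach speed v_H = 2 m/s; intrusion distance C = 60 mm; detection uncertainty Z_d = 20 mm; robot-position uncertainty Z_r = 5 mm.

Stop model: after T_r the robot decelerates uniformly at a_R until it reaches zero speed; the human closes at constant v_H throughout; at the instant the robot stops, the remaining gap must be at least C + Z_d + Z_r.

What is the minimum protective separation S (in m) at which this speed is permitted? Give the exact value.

S_min = 4141/1200 m = 3.4508 m

stop time T_s = (13/10)/(6/5) = 1.0833 s
robot covers v_R·T_r = 1.3000·0.1500 = 0.1950 m before braking
robot under decel: 1.3000²/(2·1.2000) = 0.7042 m
human closes 2.0000·1.2333 = 2.4667 m
C+Z_d+Z_r = 0.0600+0.0200+0.0050 = 0.0850 m
S_min ≈ 0.1950+0.7042+2.4667+0.0850  ⇒  S_min = 4141/1200 m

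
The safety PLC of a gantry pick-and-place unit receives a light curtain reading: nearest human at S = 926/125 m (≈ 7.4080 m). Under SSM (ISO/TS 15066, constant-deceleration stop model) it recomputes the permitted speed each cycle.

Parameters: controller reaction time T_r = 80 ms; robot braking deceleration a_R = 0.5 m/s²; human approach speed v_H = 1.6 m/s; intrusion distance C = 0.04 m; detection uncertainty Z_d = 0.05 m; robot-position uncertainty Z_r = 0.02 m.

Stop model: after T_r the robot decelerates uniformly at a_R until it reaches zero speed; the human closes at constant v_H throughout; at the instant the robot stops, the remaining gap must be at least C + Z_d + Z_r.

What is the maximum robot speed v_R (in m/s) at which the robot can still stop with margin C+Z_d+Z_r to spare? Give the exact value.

quadratic (1)·v² + (82/25)·v + (-717/100) = 0
  disc = (82/25)² − 4·(1)·(-717/100) = 24649/625 ; √disc = 157/25
  v_R = (−(82/25) + 157/25) / (2·(1)) = 3/2 m/s
check:
T_s = v_R/a_R = (3/2)/(1/2) = 3.0000 s
reaction-phase robot travel = 1.5000·0.0800 = 0.1200 m
robot under decel: 1.5000²/(2·0.5000) = 2.2500 m
human closes 1.6000·3.0800 = 4.9280 m
C+Z_d+Z_r = 0.0400+0.0500+0.0200 = 0.1100 m
sum ≈ 0.1200+2.2500+4.9280+0.1100 ≈ 7.4080 m = S ✓

v_R_max = 3/2 m/s = 1.5000 m/s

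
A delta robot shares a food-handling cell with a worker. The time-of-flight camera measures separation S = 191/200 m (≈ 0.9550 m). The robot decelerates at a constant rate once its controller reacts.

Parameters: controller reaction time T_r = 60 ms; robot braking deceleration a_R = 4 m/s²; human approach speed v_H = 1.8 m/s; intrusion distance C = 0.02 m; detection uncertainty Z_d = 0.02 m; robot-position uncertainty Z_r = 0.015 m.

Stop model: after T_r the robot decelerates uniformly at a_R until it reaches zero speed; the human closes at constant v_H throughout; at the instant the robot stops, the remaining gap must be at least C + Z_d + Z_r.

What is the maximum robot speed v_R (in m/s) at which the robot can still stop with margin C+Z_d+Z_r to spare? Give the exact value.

v_R_max = 6/5 m/s = 1.2000 m/s

quadratic (1/8)·v² + (51/100)·v + (-99/125) = 0
  disc = (51/100)² − 4·(1/8)·(-99/125) = 6561/10000 ; √disc = 81/100
  v_R = (−(51/100) + 81/100) / (2·(1/8)) = 6/5 m/s
check:
T_s = v_R/a_R = (6/5)/4 = 0.3000 s
reaction-phase robot travel = 1.2000·0.0600 = 0.0720 m
braking distance = 1.2000²/(2·4.0000) = 0.1800 m
human closes 1.8000·0.3600 = 0.6480 m
residual clearance needed = 0.0200+0.0200+0.0150 = 0.0550 m
sum ≈ 0.0720+0.1800+0.6480+0.0550 ≈ 0.9550 m = S ✓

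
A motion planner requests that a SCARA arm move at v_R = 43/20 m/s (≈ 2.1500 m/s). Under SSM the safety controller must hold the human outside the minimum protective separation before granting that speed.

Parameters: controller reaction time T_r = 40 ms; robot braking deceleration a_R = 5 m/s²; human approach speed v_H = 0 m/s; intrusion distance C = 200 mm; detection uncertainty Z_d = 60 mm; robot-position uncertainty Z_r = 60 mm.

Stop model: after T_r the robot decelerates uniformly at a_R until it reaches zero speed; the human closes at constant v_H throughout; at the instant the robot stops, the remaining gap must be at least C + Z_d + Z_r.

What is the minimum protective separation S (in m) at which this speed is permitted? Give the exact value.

S_min = 3473/4000 m = 0.8682 m

stop time T_s = (43/20)/5 = 0.4300 s
robot covers v_R·T_r = 2.1500·0.0400 = 0.0860 m before braking
robot under decel: 2.1500²/(2·5.0000) = 0.4622 m
human closes 0.0000·0.4700 = 0.0000 m
C+Z_d+Z_r = 0.2000+0.0600+0.0600 = 0.3200 m
S_min ≈ 0.0860+0.4622+0.0000+0.3200  ⇒  S_min = 3473/4000 m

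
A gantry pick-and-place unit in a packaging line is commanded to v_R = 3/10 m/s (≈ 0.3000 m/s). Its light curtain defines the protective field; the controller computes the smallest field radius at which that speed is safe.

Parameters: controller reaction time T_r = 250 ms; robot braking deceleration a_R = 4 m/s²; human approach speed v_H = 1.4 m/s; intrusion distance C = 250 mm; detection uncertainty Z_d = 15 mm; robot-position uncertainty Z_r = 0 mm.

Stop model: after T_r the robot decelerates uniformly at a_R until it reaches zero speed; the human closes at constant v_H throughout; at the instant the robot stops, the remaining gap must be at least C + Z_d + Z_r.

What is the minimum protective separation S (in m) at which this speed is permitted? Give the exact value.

S_min = 129/160 m = 0.8063 m

braking lasts T_s = (3/10)/4 = 0.0750 s
robot in T_r: 0.3000·0.2500 = 0.0750 m
robot under decel: 0.3000²/(2·4.0000) = 0.0112 m
human closes 1.4000·0.3250 = 0.4550 m
C+Z_d+Z_r = 0.2500+0.0150+0.0000 = 0.2650 m
S_min ≈ 0.0750+0.0112+0.4550+0.2650  ⇒  S_min = 129/160 m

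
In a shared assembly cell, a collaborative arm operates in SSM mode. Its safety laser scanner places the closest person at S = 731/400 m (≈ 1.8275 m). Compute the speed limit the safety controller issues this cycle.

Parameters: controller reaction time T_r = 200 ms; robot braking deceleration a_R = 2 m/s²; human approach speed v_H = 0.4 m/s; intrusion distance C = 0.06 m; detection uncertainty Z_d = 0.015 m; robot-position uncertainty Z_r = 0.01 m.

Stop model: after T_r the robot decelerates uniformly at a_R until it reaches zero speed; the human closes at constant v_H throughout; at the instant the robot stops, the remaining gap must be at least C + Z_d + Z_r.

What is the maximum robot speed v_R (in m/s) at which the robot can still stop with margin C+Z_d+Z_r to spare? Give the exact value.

at the boundary: (1/4)·v² + (2/5)·v + (-133/80) = 0
  disc = (2/5)² − 4·(1/4)·(-133/80) = 729/400 ; √disc = 27/20
  v_R = (−(2/5) + 27/20) / (2·(1/4)) = 19/10 m/s
check:
stop time T_s = (19/10)/2 = 0.9500 s
robot covers v_R·T_r = 1.9000·0.2000 = 0.3800 m before braking
robot covers 1.9000·0.9500 − ½·2.0000·0.9500² = 0.9025 m while stopping
person approaches 0.4000·(0.2000+0.9500) = 0.4600 m
residual clearance needed = 0.0600+0.0150+0.0100 = 0.0850 m
sum ≈ 0.3800+0.9025+0.4600+0.0850 ≈ 1.8275 m = S ✓

v_R_max = 19/10 m/s = 1.9000 m/s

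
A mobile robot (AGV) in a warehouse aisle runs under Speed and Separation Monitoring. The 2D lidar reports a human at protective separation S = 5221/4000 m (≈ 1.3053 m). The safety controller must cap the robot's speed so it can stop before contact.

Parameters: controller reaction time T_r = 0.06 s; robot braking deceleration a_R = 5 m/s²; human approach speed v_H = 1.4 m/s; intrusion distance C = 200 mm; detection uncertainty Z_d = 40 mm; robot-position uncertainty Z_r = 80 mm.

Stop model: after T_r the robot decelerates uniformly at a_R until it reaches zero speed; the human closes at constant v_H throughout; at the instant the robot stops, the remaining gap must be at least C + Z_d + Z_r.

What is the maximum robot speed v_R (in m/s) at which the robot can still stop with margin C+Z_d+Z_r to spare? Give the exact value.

v_R_max = 7/4 m/s = 1.7500 m/s

at the boundary: (1/10)·v² + (17/50)·v + (-721/800) = 0
  disc = (17/50)² − 4·(1/10)·(-721/800) = 4761/10000 ; √disc = 69/100
  v_R = (−(17/50) + 69/100) / (2·(1/10)) = 7/4 m/s
check:
braking lasts T_s = (7/4)/5 = 0.3500 s
robot covers v_R·T_r = 1.7500·0.0600 = 0.1050 m before braking
braking distance = 1.7500²/(2·5.0000) = 0.3063 m
person approaches 1.4000·(0.0600+0.3500) = 0.5740 m
margins: 0.2000+0.0400+0.0800 = 0.3200 m
sum ≈ 0.1050+0.3063+0.5740+0.3200 ≈ 1.3053 m = S ✓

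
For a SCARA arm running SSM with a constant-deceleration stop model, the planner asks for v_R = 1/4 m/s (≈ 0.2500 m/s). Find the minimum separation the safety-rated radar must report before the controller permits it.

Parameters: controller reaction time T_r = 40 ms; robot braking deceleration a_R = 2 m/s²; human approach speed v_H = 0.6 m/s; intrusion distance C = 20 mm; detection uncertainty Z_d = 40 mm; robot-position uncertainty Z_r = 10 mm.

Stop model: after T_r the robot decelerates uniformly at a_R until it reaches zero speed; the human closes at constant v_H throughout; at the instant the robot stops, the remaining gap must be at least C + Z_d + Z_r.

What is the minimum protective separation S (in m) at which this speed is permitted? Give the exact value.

S_min = 1557/8000 m = 0.1946 m

T_s = v_R/a_R = (1/4)/2 = 0.1250 s
robot covers v_R·T_r = 0.2500·0.0400 = 0.0100 m before braking
robot covers 0.2500·0.1250 − ½·2.0000·0.1250² = 0.0156 m while stopping
person approaches 0.6000·(0.0400+0.1250) = 0.0990 m
margins: 0.0200+0.0400+0.0100 = 0.0700 m
S_min ≈ 0.0100+0.0156+0.0990+0.0700  ⇒  S_min = 1557/8000 m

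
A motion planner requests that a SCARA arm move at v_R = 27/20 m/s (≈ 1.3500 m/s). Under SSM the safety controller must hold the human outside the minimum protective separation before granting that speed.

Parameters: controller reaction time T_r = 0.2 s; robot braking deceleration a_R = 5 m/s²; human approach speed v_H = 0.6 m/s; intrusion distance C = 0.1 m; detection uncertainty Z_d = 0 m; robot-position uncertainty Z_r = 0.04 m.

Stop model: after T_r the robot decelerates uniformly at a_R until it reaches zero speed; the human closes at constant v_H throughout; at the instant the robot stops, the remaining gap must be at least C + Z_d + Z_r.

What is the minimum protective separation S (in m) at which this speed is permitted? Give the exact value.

S_min = 3497/4000 m = 0.8742 m

T_s = v_R/a_R = (27/20)/5 = 0.2700 s
reaction-phase robot travel = 1.3500·0.2000 = 0.2700 m
braking distance = 1.3500²/(2·5.0000) = 0.1822 m
human over T_r+T_s: 0.6000·(0.2000+0.2700) = 0.2820 m
margins: 0.1000+0.0000+0.0400 = 0.1400 m
S_min ≈ 0.2700+0.1822+0.2820+0.1400  ⇒  S_min = 3497/4000 m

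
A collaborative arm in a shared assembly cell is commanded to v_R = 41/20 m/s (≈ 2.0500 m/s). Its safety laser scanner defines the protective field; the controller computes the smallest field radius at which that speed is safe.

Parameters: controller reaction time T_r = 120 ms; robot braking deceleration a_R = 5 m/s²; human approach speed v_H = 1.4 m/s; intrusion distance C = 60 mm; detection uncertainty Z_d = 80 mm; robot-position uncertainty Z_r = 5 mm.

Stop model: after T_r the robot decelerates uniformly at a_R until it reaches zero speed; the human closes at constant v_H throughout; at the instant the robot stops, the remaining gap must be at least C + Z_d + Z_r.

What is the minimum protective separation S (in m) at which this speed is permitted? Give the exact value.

S_min = 6213/4000 m = 1.5533 m

T_s = v_R/a_R = (41/20)/5 = 0.4100 s
robot in T_r: 2.0500·0.1200 = 0.2460 m
robot under decel: 2.0500²/(2·5.0000) = 0.4203 m
person approaches 1.4000·(0.1200+0.4100) = 0.7420 m
margins: 0.0600+0.0800+0.0050 = 0.1450 m
S_min ≈ 0.2460+0.4203+0.7420+0.1450  ⇒  S_min = 6213/4000 m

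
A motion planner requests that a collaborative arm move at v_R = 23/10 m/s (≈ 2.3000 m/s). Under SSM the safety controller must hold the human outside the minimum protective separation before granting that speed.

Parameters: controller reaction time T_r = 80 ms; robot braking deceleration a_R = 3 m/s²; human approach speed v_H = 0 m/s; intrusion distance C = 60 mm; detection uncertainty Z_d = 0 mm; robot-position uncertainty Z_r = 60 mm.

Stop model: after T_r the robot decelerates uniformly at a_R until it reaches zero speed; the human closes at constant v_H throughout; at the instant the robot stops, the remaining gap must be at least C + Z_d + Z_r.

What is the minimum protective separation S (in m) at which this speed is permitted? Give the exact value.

S_min = 3557/3000 m = 1.1857 m

T_s = v_R/a_R = (23/10)/3 = 0.7667 s
robot in T_r: 2.3000·0.0800 = 0.1840 m
braking distance = 2.3000²/(2·3.0000) = 0.8817 m
human closes 0.0000·0.8467 = 0.0000 m
residual clearance needed = 0.0600+0.0000+0.0600 = 0.1200 m
S_min ≈ 0.1840+0.8817+0.0000+0.1200  ⇒  S_min = 3557/3000 m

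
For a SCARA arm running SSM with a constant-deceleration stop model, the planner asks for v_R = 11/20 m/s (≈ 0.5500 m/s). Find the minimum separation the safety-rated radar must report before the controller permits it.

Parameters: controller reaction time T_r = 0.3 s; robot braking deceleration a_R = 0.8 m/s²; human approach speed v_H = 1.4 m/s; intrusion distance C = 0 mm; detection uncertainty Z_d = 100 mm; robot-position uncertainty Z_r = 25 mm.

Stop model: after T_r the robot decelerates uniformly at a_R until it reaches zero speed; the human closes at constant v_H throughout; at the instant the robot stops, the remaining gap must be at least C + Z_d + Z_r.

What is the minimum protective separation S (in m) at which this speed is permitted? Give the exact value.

S_min = 5957/3200 m = 1.8616 m

T_s = v_R/a_R = (11/20)/(4/5) = 0.6875 s
reaction-phase robot travel = 0.5500·0.3000 = 0.1650 m
robot under decel: 0.5500²/(2·0.8000) = 0.1891 m
human closes 1.4000·0.9875 = 1.3825 m
C+Z_d+Z_r = 0.0000+0.1000+0.0250 = 0.1250 m
S_min ≈ 0.1650+0.1891+1.3825+0.1250  ⇒  S_min = 5957/3200 m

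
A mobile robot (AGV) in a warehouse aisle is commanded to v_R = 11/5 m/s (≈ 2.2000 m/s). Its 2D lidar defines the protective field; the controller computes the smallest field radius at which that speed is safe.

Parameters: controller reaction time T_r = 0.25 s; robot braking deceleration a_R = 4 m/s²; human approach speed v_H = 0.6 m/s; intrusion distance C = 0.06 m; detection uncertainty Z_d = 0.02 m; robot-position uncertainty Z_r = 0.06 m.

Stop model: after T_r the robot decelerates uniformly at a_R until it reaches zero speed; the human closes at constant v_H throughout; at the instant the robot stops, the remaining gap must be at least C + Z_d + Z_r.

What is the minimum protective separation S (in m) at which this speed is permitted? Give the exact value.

S_min = 71/40 m = 1.7750 m

T_s = v_R/a_R = (11/5)/4 = 0.5500 s
robot covers v_R·T_r = 2.2000·0.2500 = 0.5500 m before braking
braking distance = 2.2000²/(2·4.0000) = 0.6050 m
human over T_r+T_s: 0.6000·(0.2500+0.5500) = 0.4800 m
margins: 0.0600+0.0200+0.0600 = 0.1400 m
S_min ≈ 0.5500+0.6050+0.4800+0.1400  ⇒  S_min = 71/40 m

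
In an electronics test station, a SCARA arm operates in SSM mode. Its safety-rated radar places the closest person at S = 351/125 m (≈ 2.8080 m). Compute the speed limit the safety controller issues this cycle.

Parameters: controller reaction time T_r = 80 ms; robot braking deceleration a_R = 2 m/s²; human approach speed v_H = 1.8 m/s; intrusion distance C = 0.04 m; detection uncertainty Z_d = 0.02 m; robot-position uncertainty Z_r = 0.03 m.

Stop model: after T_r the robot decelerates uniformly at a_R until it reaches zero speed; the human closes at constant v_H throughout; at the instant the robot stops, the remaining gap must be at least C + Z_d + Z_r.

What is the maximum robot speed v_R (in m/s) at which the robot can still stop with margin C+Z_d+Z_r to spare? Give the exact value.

v_R_max = 9/5 m/s = 1.8000 m/s

at the boundary: (1/4)·v² + (49/50)·v + (-1287/500) = 0
  disc = (49/50)² − 4·(1/4)·(-1287/500) = 2209/625 ; √disc = 47/25
  v_R = (−(49/50) + 47/25) / (2·(1/4)) = 9/5 m/s
check:
stop time T_s = (9/5)/2 = 0.9000 s
robot in T_r: 1.8000·0.0800 = 0.1440 m
robot covers 1.8000·0.9000 − ½·2.0000·0.9000² = 0.8100 m while stopping
human closes 1.8000·0.9800 = 1.7640 m
residual clearance needed = 0.0400+0.0200+0.0300 = 0.0900 m
sum ≈ 0.1440+0.8100+1.7640+0.0900 ≈ 2.8080 m = S ✓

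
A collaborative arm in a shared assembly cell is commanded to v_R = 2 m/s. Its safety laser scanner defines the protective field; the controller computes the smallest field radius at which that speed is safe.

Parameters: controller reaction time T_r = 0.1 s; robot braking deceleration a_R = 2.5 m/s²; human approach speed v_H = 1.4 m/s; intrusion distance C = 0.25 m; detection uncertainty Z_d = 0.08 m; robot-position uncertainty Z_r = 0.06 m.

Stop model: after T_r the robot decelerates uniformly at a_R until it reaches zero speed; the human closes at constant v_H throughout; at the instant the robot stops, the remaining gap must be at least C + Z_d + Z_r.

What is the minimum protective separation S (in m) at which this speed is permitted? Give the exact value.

S_min = 53/20 m = 2.6500 m

stop time T_s = 2/(5/2) = 0.8000 s
robot in T_r: 2.0000·0.1000 = 0.2000 m
robot under decel: 2.0000²/(2·2.5000) = 0.8000 m
person approaches 1.4000·(0.1000+0.8000) = 1.2600 m
residual clearance needed = 0.2500+0.0800+0.0600 = 0.3900 m
S_min ≈ 0.2000+0.8000+1.2600+0.3900  ⇒  S_min = 53/20 m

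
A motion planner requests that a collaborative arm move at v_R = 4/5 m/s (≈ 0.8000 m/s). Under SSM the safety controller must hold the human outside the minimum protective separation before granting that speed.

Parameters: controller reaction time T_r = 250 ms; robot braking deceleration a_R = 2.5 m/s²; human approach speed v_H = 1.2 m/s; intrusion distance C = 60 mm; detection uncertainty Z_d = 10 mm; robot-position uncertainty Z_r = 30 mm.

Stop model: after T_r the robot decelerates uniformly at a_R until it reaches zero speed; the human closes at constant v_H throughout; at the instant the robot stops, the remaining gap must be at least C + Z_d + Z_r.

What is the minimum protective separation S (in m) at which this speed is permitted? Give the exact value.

S_min = 139/125 m = 1.1120 m

braking lasts T_s = (4/5)/(5/2) = 0.3200 s
robot in T_r: 0.8000·0.2500 = 0.2000 m
robot under decel: 0.8000²/(2·2.5000) = 0.1280 m
human over T_r+T_s: 1.2000·(0.2500+0.3200) = 0.6840 m
residual clearance needed = 0.0600+0.0100+0.0300 = 0.1000 m
S_min ≈ 0.2000+0.1280+0.6840+0.1000  ⇒  S_min = 139/125 m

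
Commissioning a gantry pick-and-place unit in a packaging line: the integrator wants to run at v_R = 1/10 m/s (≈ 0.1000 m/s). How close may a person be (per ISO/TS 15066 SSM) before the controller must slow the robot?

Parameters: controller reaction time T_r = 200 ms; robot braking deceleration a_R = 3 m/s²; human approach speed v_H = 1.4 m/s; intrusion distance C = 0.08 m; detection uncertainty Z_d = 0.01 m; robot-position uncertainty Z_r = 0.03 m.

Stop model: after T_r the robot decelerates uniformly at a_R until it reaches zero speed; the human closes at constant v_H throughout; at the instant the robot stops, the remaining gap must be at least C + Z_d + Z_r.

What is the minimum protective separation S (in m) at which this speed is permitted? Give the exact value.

S_min = 281/600 m = 0.4683 m

braking lasts T_s = (1/10)/3 = 0.0333 s
reaction-phase robot travel = 0.1000·0.2000 = 0.0200 m
braking distance = 0.1000²/(2·3.0000) = 0.0017 m
human closes 1.4000·0.2333 = 0.3267 m
residual clearance needed = 0.0800+0.0100+0.0300 = 0.1200 m
S_min ≈ 0.0200+0.0017+0.3267+0.1200  ⇒  S_min = 281/600 m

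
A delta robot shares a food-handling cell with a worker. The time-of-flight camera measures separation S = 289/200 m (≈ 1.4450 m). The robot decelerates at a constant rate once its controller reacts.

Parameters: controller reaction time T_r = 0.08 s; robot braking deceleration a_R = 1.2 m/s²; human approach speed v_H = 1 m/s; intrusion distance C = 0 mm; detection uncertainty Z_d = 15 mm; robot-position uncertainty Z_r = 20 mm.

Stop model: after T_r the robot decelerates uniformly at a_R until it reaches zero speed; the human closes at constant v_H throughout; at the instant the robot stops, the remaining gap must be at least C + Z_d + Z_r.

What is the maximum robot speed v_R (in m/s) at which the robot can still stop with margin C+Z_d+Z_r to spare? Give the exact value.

collect terms ⇒ (5/12)·v_R² + (137/150)·v_R + (-133/100) = 0
  disc = (137/150)² − 4·(5/12)·(-133/100) = 17161/5625 ; √disc = 131/75
  v_R = (−(137/150) + 131/75) / (2·(5/12)) = 1 m/s
check:
braking lasts T_s = 1/(6/5) = 0.8333 s
reaction-phase robot travel = 1.0000·0.0800 = 0.0800 m
braking distance = 1.0000²/(2·1.2000) = 0.4167 m
human closes 1.0000·0.9133 = 0.9133 m
residual clearance needed = 0.0000+0.0150+0.0200 = 0.0350 m
sum ≈ 0.0800+0.4167+0.9133+0.0350 ≈ 1.4450 m = S ✓

v_R_max = 1 m/s = 1.0000 m/s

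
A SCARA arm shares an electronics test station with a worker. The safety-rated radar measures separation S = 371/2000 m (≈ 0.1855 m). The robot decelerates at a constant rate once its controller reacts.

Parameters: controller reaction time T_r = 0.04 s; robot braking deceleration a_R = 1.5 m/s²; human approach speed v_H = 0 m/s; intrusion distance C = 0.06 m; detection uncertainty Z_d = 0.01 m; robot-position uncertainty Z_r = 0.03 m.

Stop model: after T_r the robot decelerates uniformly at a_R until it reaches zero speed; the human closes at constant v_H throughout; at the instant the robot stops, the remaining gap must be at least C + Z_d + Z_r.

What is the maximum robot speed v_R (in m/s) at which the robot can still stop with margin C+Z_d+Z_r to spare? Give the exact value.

v_R_max = 9/20 m/s = 0.4500 m/s

quadratic (1/3)·v² + (1/25)·v + (-171/2000) = 0
  disc = (1/25)² − 4·(1/3)·(-171/2000) = 289/2500 ; √disc = 17/50
  v_R = (−(1/25) + 17/50) / (2·(1/3)) = 9/20 m/s
check:
T_s = v_R/a_R = (9/20)/(3/2) = 0.3000 s
robot in T_r: 0.4500·0.0400 = 0.0180 m
robot under decel: 0.4500²/(2·1.5000) = 0.0675 m
person approaches 0.0000·(0.0400+0.3000) = 0.0000 m
residual clearance needed = 0.0600+0.0100+0.0300 = 0.1000 m
sum ≈ 0.0180+0.0675+0.0000+0.1000 ≈ 0.1855 m = S ✓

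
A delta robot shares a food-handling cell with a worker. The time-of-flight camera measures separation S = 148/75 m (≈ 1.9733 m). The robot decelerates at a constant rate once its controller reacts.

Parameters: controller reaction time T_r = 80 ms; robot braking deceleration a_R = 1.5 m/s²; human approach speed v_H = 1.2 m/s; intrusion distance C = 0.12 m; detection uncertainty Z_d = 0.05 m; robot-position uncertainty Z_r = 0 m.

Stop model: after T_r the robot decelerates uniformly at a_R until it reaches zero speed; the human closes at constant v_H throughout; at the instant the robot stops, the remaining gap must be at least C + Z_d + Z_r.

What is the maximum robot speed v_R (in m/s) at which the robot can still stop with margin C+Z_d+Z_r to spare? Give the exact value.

v_R_max = 13/10 m/s = 1.3000 m/s

collect terms ⇒ (1/3)·v_R² + (22/25)·v_R + (-2561/1500) = 0
  disc = (22/25)² − 4·(1/3)·(-2561/1500) = 17161/5625 ; √disc = 131/75
  v_R = (−(22/25) + 131/75) / (2·(1/3)) = 13/10 m/s
check:
braking lasts T_s = (13/10)/(3/2) = 0.8667 s
reaction-phase robot travel = 1.3000·0.0800 = 0.1040 m
braking distance = 1.3000²/(2·1.5000) = 0.5633 m
human over T_r+T_s: 1.2000·(0.0800+0.8667) = 1.1360 m
residual clearance needed = 0.1200+0.0500+0.0000 = 0.1700 m
sum ≈ 0.1040+0.5633+1.1360+0.1700 ≈ 1.9733 m = S ✓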